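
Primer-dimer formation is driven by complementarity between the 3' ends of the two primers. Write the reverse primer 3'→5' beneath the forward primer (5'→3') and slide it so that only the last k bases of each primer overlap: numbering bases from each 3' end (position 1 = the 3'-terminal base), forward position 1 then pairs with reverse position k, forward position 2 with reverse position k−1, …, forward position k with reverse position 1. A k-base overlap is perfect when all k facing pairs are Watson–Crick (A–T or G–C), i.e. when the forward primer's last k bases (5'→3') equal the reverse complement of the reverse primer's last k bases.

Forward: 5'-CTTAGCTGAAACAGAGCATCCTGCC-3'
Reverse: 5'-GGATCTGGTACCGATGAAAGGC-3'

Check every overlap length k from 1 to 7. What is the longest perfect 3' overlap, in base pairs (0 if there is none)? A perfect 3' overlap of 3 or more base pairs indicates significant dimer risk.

Longest perfect overlap: 3 complementary base pairs; significant dimer risk (threshold 3).

Last 7 bases (5'→3') — forward …TCCTGCC, reverse …GAAAGGC.
Reverse complement of the reverse primer's last 7 bases: GCCTTTC; its first k bases are the reverse complement of the reverse primer's last k bases, so a perfect k-base overlap needs the forward primer's last k bases to equal them.
Comparing (forward last k vs required): k=1: C vs G ✗; k=2: CC vs GC ✗; k=3: GCC vs GCC ✓; k=4: TGCC vs GCCT ✗; k=5: CTGCC vs GCCTT ✗; k=6: CCTGCC vs GCCTTT ✗; k=7: TCCTGCC vs GCCTTTC ✗.
Only k = 3 is perfect, so the longest perfect 3' overlap is 3.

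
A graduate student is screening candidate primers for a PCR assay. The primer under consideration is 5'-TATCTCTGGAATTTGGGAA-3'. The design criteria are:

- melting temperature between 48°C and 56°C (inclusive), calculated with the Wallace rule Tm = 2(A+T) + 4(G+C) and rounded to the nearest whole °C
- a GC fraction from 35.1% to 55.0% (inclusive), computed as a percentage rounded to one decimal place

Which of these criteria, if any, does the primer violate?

Base counts: A=5, T=7, G=5, C=2 (length 19).
Tm: Tm = 2·12 + 4·7 = 52°C ✓
GC content: GC 7/19 = 36.8% ✓

Meets all criteria.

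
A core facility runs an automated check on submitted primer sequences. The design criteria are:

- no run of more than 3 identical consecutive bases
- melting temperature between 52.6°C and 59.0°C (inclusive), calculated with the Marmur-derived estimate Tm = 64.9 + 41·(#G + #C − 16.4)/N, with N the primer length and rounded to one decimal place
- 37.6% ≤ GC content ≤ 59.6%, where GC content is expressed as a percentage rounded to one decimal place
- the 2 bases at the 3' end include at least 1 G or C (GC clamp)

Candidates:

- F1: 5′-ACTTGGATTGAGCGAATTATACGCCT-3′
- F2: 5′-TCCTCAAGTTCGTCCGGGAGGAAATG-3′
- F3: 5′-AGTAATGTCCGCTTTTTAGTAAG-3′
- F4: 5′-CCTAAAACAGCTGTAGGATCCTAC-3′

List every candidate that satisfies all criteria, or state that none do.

F1 (26 nt, A=7 T=8 G=6 C=5): longest run = 2 ✓; Tm = 64.9 + 41·(11 − 16.4)/26 = 56.4°C ✓; GC 11/26 = 42.3% ✓; 3' end CT has 1 G/C ✓ — passes.
F2 (26 nt, A=6 T=6 G=8 C=6): longest run = 3 ✓; Tm = 64.9 + 41·(14 − 16.4)/26 = 61.1°C, outside 52.6–59.0°C ✗; GC 14/26 = 53.8% ✓; 3' end TG has 1 G/C ✓ — fails.
F3 (23 nt, A=6 T=9 G=5 C=3): longest run = 5, exceeds 3 ✗; Tm = 64.9 + 41·(8 − 16.4)/23 = 49.9°C, outside 52.6–59.0°C ✗; GC 8/23 = 34.8%, outside 37.6–59.6% ✗; 3' end AG has 1 G/C ✓ — fails.
F4 (24 nt, A=8 T=5 G=4 C=7): longest run = 4, exceeds 3 ✗; Tm = 64.9 + 41·(11 − 16.4)/24 = 55.7°C ✓; GC 11/24 = 45.8% ✓; 3' end AC has 1 G/C ✓ — fails.

F1 only.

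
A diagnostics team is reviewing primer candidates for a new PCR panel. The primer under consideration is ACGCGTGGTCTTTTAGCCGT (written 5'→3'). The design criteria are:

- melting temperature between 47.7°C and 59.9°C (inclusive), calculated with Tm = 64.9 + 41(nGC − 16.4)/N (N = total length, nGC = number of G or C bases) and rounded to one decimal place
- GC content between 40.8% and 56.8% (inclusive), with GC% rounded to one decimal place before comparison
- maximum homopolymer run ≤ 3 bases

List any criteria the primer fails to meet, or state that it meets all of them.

Fails: homopolymer run.

Base counts: A=2, T=7, G=6, C=5 (length 20).
Tm: Tm = 64.9 + 41·(11 − 16.4)/20 = 53.8°C ✓
GC content: GC 11/20 = 55.0% ✓
homopolymer run: longest run = 4, exceeds 3 ✗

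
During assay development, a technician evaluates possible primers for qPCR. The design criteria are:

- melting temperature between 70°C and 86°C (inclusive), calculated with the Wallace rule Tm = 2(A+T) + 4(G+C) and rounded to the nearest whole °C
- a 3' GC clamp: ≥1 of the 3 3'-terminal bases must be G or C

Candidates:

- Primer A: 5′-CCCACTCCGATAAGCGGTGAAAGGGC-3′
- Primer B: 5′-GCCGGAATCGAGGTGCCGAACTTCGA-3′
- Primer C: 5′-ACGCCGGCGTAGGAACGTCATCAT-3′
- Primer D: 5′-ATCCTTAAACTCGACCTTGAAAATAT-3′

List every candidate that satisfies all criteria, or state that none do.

Primer A, Primer B and Primer C.

Primer A (26 nt, A=7 T=3 G=8 C=8): Tm = 2·10 + 4·16 = 84°C ✓; 3' end GGC has 3 G/C ✓ — passes.
Primer B (26 nt, A=6 T=4 G=9 C=7): Tm = 2·10 + 4·16 = 84°C ✓; 3' end CGA has 2 G/C ✓ — passes.
Primer C (24 nt, A=6 T=4 G=7 C=7): Tm = 2·10 + 4·14 = 76°C ✓; 3' end CAT has 1 G/C ✓ — passes.
Primer D (26 nt, A=10 T=8 G=2 C=6): Tm = 2·18 + 4·8 = 68°C, outside 70–86°C ✗; 3' end TAT has 0 G/C, need ≥1 ✗ — fails.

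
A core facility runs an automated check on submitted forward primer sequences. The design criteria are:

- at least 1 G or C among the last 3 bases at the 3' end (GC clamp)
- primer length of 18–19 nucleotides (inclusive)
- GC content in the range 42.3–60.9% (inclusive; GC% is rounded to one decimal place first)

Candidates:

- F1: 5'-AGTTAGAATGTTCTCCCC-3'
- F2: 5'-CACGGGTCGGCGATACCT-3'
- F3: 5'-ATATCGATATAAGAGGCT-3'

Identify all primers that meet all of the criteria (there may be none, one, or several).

F1 only.

F1 (18 nt, A=4 T=6 G=3 C=5): 3' end CCC has 3 G/C ✓; length 18 ✓; GC 8/18 = 44.4% ✓ — passes.
F2 (18 nt, A=3 T=3 G=6 C=6): 3' end CCT has 2 G/C ✓; length 18 ✓; GC 12/18 = 66.7%, outside 42.3–60.9% ✗ — fails.
F3 (18 nt, A=7 T=5 G=4 C=2): 3' end GCT has 2 G/C ✓; length 18 ✓; GC 6/18 = 33.3%, outside 42.3–60.9% ✗ — fails.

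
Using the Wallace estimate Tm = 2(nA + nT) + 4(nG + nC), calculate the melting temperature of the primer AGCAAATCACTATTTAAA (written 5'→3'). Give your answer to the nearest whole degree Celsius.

Base counts: A=9, T=5, G=1, C=3 (length 18).
Tm = 2·(9+5) + 4·(1+3) = 2·14 + 4·4 = 28 + 16 = 44°C.

44°C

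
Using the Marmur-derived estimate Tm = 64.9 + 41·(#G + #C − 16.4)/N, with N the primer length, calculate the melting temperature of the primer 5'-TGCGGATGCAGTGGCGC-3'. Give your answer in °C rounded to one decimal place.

54.3°C

Base counts: A=2, T=3, G=8, C=4; G+C = 12, N = 17.
Tm = 64.9 + 41·(12 − 16.4)/17 = 64.9 + -180.40/17 = 54.3°C.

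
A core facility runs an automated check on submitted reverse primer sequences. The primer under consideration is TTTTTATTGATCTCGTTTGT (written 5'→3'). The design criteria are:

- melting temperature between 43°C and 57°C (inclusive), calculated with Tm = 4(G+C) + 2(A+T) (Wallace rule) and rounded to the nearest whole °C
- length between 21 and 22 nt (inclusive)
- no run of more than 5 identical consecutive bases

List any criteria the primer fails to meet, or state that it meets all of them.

Base counts: A=2, T=13, G=3, C=2 (length 20).
Tm: Tm = 2·15 + 4·5 = 50°C ✓
length: length 20, outside 21–22 ✗
homopolymer run: longest run = 5 ✓

Fails: length.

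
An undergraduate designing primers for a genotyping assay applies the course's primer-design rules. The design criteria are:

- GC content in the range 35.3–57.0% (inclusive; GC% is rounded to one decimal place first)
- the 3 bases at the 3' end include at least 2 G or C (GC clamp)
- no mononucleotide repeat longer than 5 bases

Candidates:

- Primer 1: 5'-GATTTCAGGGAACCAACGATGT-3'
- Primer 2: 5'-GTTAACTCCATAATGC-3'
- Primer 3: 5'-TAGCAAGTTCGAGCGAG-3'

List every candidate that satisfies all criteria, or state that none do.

Primer 1 (22 nt, A=7 T=5 G=6 C=4): GC 10/22 = 45.5% ✓; 3' end TGT has 1 G/C, need ≥2 ✗; longest run = 3 ✓ — fails.
Primer 2 (16 nt, A=5 T=5 G=2 C=4): GC 6/16 = 37.5% ✓; 3' end TGC has 2 G/C ✓; longest run = 2 ✓ — passes.
Primer 3 (17 nt, A=5 T=3 G=6 C=3): GC 9/17 = 52.9% ✓; 3' end GAG has 2 G/C ✓; longest run = 2 ✓ — passes.

Primer 2 and Primer 3.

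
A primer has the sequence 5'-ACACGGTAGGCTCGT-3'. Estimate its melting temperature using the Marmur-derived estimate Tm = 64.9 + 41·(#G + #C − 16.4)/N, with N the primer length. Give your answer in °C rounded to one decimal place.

Base counts: A=3, T=3, G=5, C=4; G+C = 9, N = 15.
Tm = 64.9 + 41·(9 − 16.4)/15 = 64.9 + -303.40/15 = 44.7°C.

44.7°C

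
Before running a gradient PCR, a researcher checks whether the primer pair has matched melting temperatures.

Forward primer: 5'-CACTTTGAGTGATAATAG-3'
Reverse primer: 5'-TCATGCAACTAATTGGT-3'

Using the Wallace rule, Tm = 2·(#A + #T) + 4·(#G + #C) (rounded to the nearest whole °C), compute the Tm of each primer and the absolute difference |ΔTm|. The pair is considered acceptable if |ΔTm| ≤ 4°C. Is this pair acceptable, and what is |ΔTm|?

Forward: A=6 T=6 G=4 C=2 → Tm = 2·12 + 4·6 = 48°C.
Reverse: A=5 T=6 G=3 C=3 → Tm = 2·11 + 4·6 = 46°C.
|ΔTm| = |48 − 46| = 2°C, ≤ 4°C.

|ΔTm| = 2°C; the pair is acceptable.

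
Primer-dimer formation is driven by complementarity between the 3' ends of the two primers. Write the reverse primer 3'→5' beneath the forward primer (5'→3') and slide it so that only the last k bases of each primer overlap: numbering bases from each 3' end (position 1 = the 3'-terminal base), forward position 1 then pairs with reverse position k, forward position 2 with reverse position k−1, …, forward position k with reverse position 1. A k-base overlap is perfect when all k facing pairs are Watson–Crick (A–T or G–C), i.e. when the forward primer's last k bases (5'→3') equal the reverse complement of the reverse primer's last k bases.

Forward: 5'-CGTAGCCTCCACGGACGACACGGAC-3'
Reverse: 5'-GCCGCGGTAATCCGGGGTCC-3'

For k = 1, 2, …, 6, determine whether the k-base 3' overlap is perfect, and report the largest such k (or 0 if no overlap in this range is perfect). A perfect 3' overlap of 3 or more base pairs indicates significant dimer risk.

Longest perfect overlap: 4 complementary base pairs; significant dimer risk (threshold 3).

Last 6 bases (5'→3') — forward …ACGGAC, reverse …GGGTCC.
Reverse complement of the reverse primer's last 6 bases: GGACCC; its first k bases are the reverse complement of the reverse primer's last k bases, so a perfect k-base overlap needs the forward primer's last k bases to equal them.
Comparing (forward last k vs required): k=1: C vs G ✗; k=2: AC vs GG ✗; k=3: GAC vs GGA ✗; k=4: GGAC vs GGAC ✓; k=5: CGGAC vs GGACC ✗; k=6: ACGGAC vs GGACCC ✗.
Only k = 4 is perfect, so the longest perfect 3' overlap is 4.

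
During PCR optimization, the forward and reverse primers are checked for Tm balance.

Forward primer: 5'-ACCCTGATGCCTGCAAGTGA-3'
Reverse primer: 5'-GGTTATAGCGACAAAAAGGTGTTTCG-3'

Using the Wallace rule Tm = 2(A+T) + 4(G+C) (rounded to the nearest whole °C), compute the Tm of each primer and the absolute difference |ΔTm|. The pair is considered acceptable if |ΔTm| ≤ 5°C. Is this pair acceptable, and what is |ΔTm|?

|ΔTm| = 12°C; the pair is not acceptable.

Forward: A=5 T=4 G=5 C=6 → Tm = 2·9 + 4·11 = 62°C.
Reverse: A=8 T=7 G=8 C=3 → Tm = 2·15 + 4·11 = 74°C.
|ΔTm| = |62 − 74| = 12°C, > 5°C.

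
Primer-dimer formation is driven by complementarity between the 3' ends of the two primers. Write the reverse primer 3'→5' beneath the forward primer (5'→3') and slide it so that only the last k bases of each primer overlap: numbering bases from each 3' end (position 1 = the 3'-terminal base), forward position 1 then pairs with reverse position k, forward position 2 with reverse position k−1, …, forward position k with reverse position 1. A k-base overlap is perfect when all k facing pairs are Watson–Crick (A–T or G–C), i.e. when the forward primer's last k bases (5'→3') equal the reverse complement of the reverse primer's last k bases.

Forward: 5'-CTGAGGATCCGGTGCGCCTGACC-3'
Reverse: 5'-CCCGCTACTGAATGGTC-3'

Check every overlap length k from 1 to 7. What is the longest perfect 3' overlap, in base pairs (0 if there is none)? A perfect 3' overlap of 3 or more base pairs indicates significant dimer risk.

Longest perfect overlap: 4 complementary base pairs; significant dimer risk (threshold 3).

Last 7 bases (5'→3') — forward …CCTGACC, reverse …AATGGTC.
Reverse complement of the reverse primer's last 7 bases: GACCATT; its first k bases are the reverse complement of the reverse primer's last k bases, so a perfect k-base overlap needs the forward primer's last k bases to equal them.
Comparing (forward last k vs required): k=1: C vs G ✗; k=2: CC vs GA ✗; k=3: ACC vs GAC ✗; k=4: GACC vs GACC ✓; k=5: TGACC vs GACCA ✗; k=6: CTGACC vs GACCAT ✗; k=7: CCTGACC vs GACCATT ✗.
Only k = 4 is perfect, so the longest perfect 3' overlap is 4.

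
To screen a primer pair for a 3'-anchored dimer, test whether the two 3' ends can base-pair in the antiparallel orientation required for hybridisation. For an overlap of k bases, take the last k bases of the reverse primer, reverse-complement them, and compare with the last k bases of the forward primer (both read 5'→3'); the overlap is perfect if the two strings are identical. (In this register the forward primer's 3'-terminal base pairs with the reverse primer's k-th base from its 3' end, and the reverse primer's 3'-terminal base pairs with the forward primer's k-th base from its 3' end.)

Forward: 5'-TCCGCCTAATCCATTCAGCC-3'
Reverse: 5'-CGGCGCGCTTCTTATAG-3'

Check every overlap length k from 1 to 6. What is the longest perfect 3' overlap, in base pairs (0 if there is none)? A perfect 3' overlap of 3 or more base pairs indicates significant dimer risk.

Longest perfect overlap: 1 complementary base pair; below the dimer-risk threshold (threshold 3).

Last 6 bases (5'→3') — forward …TCAGCC, reverse …TTATAG.
Reverse complement of the reverse primer's last 6 bases: CTATAA; its first k bases are the reverse complement of the reverse primer's last k bases, so a perfect k-base overlap needs the forward primer's last k bases to equal them.
Comparing (forward last k vs required): k=1: C vs C ✓; k=2: CC vs CT ✗; k=3: GCC vs CTA ✗; k=4: AGCC vs CTAT ✗; k=5: CAGCC vs CTATA ✗; k=6: TCAGCC vs CTATAA ✗.
Only k = 1 is perfect, so the longest perfect 3' overlap is 1.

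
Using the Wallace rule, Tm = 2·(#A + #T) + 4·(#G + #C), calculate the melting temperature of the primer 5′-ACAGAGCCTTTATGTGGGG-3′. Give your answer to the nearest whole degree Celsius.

Base counts: A=4, T=5, G=7, C=3 (length 19).
Tm = 2·(4+5) + 4·(7+3) = 2·9 + 4·10 = 18 + 40 = 58°C.

58°C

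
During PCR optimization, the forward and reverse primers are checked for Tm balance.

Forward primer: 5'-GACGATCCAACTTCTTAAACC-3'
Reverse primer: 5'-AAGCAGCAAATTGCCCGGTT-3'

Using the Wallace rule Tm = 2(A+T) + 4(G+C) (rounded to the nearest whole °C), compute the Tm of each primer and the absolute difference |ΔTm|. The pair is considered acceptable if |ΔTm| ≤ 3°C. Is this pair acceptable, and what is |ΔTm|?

|ΔTm| = 0°C; the pair is acceptable.

Forward: A=7 T=5 G=2 C=7 → Tm = 2·12 + 4·9 = 60°C.
Reverse: A=6 T=4 G=5 C=5 → Tm = 2·10 + 4·10 = 60°C.
|ΔTm| = |60 − 60| = 0°C, ≤ 3°C.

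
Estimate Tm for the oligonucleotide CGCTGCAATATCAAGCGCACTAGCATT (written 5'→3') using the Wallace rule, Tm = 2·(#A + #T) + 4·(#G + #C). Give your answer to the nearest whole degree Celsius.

80°C

Base counts: A=8, T=6, G=5, C=8 (length 27).
Tm = 2·(8+6) + 4·(5+8) = 2·14 + 4·13 = 28 + 52 = 80°C.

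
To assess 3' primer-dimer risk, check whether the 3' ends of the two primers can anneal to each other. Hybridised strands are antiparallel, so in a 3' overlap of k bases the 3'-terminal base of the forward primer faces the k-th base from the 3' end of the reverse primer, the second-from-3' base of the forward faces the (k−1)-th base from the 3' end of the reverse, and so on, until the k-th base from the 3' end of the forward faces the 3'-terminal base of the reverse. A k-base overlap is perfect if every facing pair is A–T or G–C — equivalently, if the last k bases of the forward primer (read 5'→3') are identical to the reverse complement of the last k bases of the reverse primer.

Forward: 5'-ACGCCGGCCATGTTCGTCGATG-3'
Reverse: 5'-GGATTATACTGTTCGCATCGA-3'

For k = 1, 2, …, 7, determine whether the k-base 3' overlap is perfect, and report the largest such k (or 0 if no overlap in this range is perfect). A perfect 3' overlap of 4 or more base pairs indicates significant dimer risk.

Last 7 bases (5'→3') — forward …GTCGATG, reverse …GCATCGA.
Reverse complement of the reverse primer's last 7 bases: TCGATGC; its first k bases are the reverse complement of the reverse primer's last k bases, so a perfect k-base overlap needs the forward primer's last k bases to equal them.
Comparing (forward last k vs required): k=1: G vs T ✗; k=2: TG vs TC ✗; k=3: ATG vs TCG ✗; k=4: GATG vs TCGA ✗; k=5: CGATG vs TCGAT ✗; k=6: TCGATG vs TCGATG ✓; k=7: GTCGATG vs TCGATGC ✗.
Only k = 6 is perfect, so the longest perfect 3' overlap is 6.

Longest perfect overlap: 6 complementary base pairs; significant dimer risk (threshold 4).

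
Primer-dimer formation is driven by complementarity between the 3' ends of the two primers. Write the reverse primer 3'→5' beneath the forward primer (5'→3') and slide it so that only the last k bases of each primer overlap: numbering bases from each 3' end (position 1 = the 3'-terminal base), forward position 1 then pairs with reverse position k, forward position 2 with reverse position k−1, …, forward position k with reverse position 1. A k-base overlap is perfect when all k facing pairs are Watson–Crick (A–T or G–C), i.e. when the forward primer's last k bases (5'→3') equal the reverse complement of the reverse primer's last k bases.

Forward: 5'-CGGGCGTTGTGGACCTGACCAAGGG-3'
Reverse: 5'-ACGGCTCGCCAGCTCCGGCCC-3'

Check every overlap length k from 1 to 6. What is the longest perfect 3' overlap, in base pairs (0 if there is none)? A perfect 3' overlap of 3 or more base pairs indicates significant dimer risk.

Longest perfect overlap: 3 complementary base pairs; significant dimer risk (threshold 3).

Last 6 bases (5'→3') — forward …CAAGGG, reverse …CGGCCC.
Reverse complement of the reverse primer's last 6 bases: GGGCCG; its first k bases are the reverse complement of the reverse primer's last k bases, so a perfect k-base overlap needs the forward primer's last k bases to equal them.
Comparing (forward last k vs required): k=1: G vs G ✓; k=2: GG vs GG ✓; k=3: GGG vs GGG ✓; k=4: AGGG vs GGGC ✗; k=5: AAGGG vs GGGCC ✗; k=6: CAAGGG vs GGGCCG ✗.
Perfect overlaps at k = 1, 2, 3; the largest is 3.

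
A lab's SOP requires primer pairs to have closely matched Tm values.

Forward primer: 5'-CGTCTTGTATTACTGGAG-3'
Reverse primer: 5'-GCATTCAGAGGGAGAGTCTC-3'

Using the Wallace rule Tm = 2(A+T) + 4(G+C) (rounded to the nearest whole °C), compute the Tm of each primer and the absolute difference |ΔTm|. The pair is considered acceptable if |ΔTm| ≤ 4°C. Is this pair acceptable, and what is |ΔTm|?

Forward: A=3 T=7 G=5 C=3 → Tm = 2·10 + 4·8 = 52°C.
Reverse: A=5 T=4 G=7 C=4 → Tm = 2·9 + 4·11 = 62°C.
|ΔTm| = |52 − 62| = 10°C, > 4°C.

|ΔTm| = 10°C; the pair is not acceptable.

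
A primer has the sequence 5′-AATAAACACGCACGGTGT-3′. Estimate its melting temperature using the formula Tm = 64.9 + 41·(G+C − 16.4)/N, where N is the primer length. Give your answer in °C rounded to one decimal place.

45.8°C

Base counts: A=7, T=3, G=4, C=4; G+C = 8, N = 18.
Tm = 64.9 + 41·(8 − 16.4)/18 = 64.9 + -344.40/18 = 45.8°C.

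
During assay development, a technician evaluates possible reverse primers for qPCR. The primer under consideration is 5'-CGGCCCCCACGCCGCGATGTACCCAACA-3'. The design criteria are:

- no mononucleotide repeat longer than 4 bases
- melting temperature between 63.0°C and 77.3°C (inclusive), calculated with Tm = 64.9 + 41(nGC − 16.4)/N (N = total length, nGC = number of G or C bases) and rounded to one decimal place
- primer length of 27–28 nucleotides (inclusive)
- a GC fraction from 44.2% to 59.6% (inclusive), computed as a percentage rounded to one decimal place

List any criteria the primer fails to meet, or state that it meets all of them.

Fails: homopolymer run, GC content.

Base counts: A=6, T=2, G=6, C=14 (length 28).
homopolymer run: longest run = 5, exceeds 4 ✗
Tm: Tm = 64.9 + 41·(20 − 16.4)/28 = 70.2°C ✓
length: length 28 ✓
GC content: GC 20/28 = 71.4%, outside 44.2–59.6% ✗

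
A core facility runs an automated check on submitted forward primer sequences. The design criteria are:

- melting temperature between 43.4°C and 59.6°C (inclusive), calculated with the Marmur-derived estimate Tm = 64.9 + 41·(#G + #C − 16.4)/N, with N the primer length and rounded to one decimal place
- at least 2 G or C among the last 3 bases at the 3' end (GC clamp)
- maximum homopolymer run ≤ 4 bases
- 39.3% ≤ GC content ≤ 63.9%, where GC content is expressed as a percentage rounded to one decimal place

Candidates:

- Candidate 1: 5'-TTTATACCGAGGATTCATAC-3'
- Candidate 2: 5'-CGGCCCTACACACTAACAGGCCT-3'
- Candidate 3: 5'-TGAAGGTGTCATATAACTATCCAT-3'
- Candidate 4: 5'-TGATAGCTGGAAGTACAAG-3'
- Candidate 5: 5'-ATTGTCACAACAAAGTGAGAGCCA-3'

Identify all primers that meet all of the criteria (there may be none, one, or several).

Candidate 5 only.

Candidate 1 (20 nt, A=6 T=7 G=3 C=4): Tm = 64.9 + 41·(7 − 16.4)/20 = 45.6°C ✓; 3' end TAC has 1 G/C, need ≥2 ✗; longest run = 3 ✓; GC 7/20 = 35.0%, outside 39.3–63.9% ✗ — fails.
Candidate 2 (23 nt, A=6 T=3 G=4 C=10): Tm = 64.9 + 41·(14 − 16.4)/23 = 60.6°C, outside 43.4–59.6°C ✗; 3' end CCT has 2 G/C ✓; longest run = 3 ✓; GC 14/23 = 60.9% ✓ — fails.
Candidate 3 (24 nt, A=8 T=8 G=4 C=4): Tm = 64.9 + 41·(8 − 16.4)/24 = 50.6°C ✓; 3' end CAT has 1 G/C, need ≥2 ✗; longest run = 2 ✓; GC 8/24 = 33.3%, outside 39.3–63.9% ✗ — fails.
Candidate 4 (19 nt, A=7 T=4 G=6 C=2): Tm = 64.9 + 41·(8 − 16.4)/19 = 46.8°C ✓; 3' end AAG has 1 G/C, need ≥2 ✗; longest run = 2 ✓; GC 8/19 = 42.1% ✓ — fails.
Candidate 5 (24 nt, A=10 T=4 G=5 C=5): Tm = 64.9 + 41·(10 − 16.4)/24 = 54.0°C ✓; 3' end CCA has 2 G/C ✓; longest run = 3 ✓; GC 10/24 = 41.7% ✓ — passes.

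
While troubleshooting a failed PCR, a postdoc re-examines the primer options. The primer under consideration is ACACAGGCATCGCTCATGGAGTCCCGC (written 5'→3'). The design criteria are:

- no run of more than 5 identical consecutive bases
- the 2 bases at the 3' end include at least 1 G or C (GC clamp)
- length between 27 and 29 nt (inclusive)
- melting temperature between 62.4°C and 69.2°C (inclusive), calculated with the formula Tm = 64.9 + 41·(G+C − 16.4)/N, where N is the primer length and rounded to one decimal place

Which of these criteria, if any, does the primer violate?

Meets all criteria.

Base counts: A=6, T=4, G=7, C=10 (length 27).
homopolymer run: longest run = 3 ✓
GC clamp: 3' end GC has 2 G/C ✓
length: length 27 ✓
Tm: Tm = 64.9 + 41·(17 − 16.4)/27 = 65.8°C ✓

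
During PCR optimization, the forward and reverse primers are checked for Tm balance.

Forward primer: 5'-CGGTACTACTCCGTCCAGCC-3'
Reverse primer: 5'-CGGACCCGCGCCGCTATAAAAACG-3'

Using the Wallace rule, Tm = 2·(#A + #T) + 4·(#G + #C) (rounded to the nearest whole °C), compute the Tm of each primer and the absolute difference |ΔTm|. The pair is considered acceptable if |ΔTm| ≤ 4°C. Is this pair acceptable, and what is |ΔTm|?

|ΔTm| = 12°C; the pair is not acceptable.

Forward: A=3 T=4 G=4 C=9 → Tm = 2·7 + 4·13 = 66°C.
Reverse: A=7 T=2 G=6 C=9 → Tm = 2·9 + 4·15 = 78°C.
|ΔTm| = |66 − 78| = 12°C, > 4°C.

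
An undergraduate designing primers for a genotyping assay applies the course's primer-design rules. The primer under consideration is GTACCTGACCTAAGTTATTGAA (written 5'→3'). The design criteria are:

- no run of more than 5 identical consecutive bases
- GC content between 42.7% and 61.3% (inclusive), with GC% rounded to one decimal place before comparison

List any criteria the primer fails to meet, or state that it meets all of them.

Base counts: A=7, T=7, G=4, C=4 (length 22).
homopolymer run: longest run = 2 ✓
GC content: GC 8/22 = 36.4%, outside 42.7–61.3% ✗

Fails: GC content.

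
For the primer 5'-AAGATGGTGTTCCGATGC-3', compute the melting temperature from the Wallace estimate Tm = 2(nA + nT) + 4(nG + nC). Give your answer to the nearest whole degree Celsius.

54°C

Base counts: A=4, T=5, G=6, C=3 (length 18).
Tm = 2·(4+5) + 4·(6+3) = 2·9 + 4·9 = 18 + 36 = 54°C.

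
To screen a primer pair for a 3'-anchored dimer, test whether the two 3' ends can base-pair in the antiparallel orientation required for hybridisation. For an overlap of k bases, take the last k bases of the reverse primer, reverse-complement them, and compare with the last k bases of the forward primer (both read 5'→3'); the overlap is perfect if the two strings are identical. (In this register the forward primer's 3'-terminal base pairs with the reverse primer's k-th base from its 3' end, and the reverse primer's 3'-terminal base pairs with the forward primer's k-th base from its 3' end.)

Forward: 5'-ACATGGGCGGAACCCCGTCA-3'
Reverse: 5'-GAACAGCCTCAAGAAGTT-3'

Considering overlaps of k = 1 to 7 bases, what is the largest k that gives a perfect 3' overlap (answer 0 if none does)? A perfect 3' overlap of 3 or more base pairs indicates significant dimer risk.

Last 7 bases (5'→3') — forward …CCCGTCA, reverse …AGAAGTT.
Reverse complement of the reverse primer's last 7 bases: AACTTCT; its first k bases are the reverse complement of the reverse primer's last k bases, so a perfect k-base overlap needs the forward primer's last k bases to equal them.
Comparing (forward last k vs required): k=1: A vs A ✓; k=2: CA vs AA ✗; k=3: TCA vs AAC ✗; k=4: GTCA vs AACT ✗; k=5: CGTCA vs AACTT ✗; k=6: CCGTCA vs AACTTC ✗; k=7: CCCGTCA vs AACTTCT ✗.
Only k = 1 is perfect, so the longest perfect 3' overlap is 1.

Longest perfect overlap: 1 complementary base pair; below the dimer-risk threshold (threshold 3).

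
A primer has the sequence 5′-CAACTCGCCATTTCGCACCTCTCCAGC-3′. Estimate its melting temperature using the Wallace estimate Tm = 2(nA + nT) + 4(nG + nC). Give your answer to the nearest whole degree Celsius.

Base counts: A=5, T=6, G=3, C=13 (length 27).
Tm = 2·(5+6) + 4·(3+13) = 2·11 + 4·16 = 22 + 64 = 86°C.

86°C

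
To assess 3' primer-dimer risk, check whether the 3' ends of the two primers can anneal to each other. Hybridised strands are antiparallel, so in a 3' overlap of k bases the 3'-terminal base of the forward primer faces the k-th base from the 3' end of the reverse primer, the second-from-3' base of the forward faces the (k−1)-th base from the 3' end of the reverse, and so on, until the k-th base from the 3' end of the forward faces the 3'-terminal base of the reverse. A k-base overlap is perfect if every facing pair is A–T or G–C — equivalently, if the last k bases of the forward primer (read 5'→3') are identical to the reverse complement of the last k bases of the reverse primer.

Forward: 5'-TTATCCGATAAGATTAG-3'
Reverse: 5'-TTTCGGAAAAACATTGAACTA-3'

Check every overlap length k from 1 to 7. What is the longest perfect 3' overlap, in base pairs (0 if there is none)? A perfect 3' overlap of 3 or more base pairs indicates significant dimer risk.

Last 7 bases (5'→3') — forward …AGATTAG, reverse …TGAACTA.
Reverse complement of the reverse primer's last 7 bases: TAGTTCA; its first k bases are the reverse complement of the reverse primer's last k bases, so a perfect k-base overlap needs the forward primer's last k bases to equal them.
Comparing (forward last k vs required): k=1: G vs T ✗; k=2: AG vs TA ✗; k=3: TAG vs TAG ✓; k=4: TTAG vs TAGT ✗; k=5: ATTAG vs TAGTT ✗; k=6: GATTAG vs TAGTTC ✗; k=7: AGATTAG vs TAGTTCA ✗.
Only k = 3 is perfect, so the longest perfect 3' overlap is 3.

Longest perfect overlap: 3 complementary base pairs; significant dimer risk (threshold 3).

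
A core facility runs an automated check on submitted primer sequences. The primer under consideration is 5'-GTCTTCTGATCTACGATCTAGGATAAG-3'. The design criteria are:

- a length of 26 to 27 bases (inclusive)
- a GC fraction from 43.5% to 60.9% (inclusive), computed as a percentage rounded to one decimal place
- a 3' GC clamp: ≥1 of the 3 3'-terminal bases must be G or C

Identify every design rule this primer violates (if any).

Fails: GC content.

Base counts: A=7, T=9, G=6, C=5 (length 27).
length: length 27 ✓
GC content: GC 11/27 = 40.7%, outside 43.5–60.9% ✗
GC clamp: 3' end AAG has 1 G/C ✓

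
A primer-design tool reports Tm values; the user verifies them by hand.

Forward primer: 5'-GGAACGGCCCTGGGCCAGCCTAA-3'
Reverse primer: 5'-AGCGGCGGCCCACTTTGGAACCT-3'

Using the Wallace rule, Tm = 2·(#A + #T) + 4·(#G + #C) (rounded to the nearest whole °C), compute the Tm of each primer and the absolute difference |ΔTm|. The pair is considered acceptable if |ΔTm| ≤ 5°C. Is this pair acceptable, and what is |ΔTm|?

|ΔTm| = 2°C; the pair is acceptable.

Forward: A=5 T=2 G=8 C=8 → Tm = 2·7 + 4·16 = 78°C.
Reverse: A=4 T=4 G=7 C=8 → Tm = 2·8 + 4·15 = 76°C.
|ΔTm| = |78 − 76| = 2°C, ≤ 5°C.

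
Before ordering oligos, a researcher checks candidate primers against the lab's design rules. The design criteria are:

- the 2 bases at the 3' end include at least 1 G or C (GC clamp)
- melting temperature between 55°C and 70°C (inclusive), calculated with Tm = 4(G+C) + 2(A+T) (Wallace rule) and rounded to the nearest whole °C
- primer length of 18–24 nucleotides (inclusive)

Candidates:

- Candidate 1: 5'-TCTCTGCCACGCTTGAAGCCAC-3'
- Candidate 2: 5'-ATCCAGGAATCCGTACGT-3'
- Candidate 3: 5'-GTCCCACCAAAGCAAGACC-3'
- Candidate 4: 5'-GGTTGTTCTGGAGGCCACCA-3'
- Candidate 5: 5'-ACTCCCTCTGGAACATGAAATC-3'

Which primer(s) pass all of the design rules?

Candidate 1 (22 nt, A=4 T=5 G=4 C=9): 3' end AC has 1 G/C ✓; Tm = 2·9 + 4·13 = 70°C ✓; length 22 ✓ — passes.
Candidate 2 (18 nt, A=5 T=4 G=4 C=5): 3' end GT has 1 G/C ✓; Tm = 2·9 + 4·9 = 54°C, outside 55–70°C ✗; length 18 ✓ — fails.
Candidate 3 (19 nt, A=7 T=1 G=3 C=8): 3' end CC has 2 G/C ✓; Tm = 2·8 + 4·11 = 60°C ✓; length 19 ✓ — passes.
Candidate 4 (20 nt, A=3 T=5 G=7 C=5): 3' end CA has 1 G/C ✓; Tm = 2·8 + 4·12 = 64°C ✓; length 20 ✓ — passes.
Candidate 5 (22 nt, A=7 T=5 G=3 C=7): 3' end TC has 1 G/C ✓; Tm = 2·12 + 4·10 = 64°C ✓; length 22 ✓ — passes.

Candidate 1, Candidate 3, Candidate 4 and Candidate 5.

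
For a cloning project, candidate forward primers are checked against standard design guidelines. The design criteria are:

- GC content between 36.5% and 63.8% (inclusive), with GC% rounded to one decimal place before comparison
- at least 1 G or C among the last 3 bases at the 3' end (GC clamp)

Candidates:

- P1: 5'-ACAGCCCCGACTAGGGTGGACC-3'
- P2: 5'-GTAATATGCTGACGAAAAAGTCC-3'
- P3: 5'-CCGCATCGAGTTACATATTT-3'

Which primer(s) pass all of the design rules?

P2 only.

P1 (22 nt, A=5 T=2 G=7 C=8): GC 15/22 = 68.2%, outside 36.5–63.8% ✗; 3' end ACC has 2 G/C ✓ — fails.
P2 (23 nt, A=9 T=5 G=5 C=4): GC 9/23 = 39.1% ✓; 3' end TCC has 2 G/C ✓ — passes.
P3 (20 nt, A=5 T=7 G=3 C=5): GC 8/20 = 40.0% ✓; 3' end TTT has 0 G/C, need ≥1 ✗ — fails.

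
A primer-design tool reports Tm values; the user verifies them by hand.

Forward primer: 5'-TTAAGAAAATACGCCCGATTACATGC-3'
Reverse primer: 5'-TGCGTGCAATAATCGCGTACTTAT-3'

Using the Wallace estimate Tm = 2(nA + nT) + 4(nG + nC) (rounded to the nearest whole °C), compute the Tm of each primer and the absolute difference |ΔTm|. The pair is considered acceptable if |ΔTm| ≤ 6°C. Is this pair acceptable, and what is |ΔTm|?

Forward: A=10 T=6 G=4 C=6 → Tm = 2·16 + 4·10 = 72°C.
Reverse: A=6 T=8 G=5 C=5 → Tm = 2·14 + 4·10 = 68°C.
|ΔTm| = |72 − 68| = 4°C, ≤ 6°C.

|ΔTm| = 4°C; the pair is acceptable.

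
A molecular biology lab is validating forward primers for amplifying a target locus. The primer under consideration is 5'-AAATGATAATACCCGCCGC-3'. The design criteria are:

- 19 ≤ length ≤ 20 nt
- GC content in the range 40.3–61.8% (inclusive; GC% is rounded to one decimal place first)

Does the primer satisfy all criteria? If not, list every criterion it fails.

Meets all criteria.

Base counts: A=7, T=3, G=3, C=6 (length 19).
length: length 19 ✓
GC content: GC 9/19 = 47.4% ✓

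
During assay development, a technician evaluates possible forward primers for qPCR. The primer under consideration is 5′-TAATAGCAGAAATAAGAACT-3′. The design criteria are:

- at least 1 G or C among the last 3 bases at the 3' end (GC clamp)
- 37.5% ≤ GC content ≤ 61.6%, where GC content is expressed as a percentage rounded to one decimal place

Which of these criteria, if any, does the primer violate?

Base counts: A=11, T=4, G=3, C=2 (length 20).
GC clamp: 3' end ACT has 1 G/C ✓
GC content: GC 5/20 = 25.0%, outside 37.5–61.6% ✗

Fails: GC content.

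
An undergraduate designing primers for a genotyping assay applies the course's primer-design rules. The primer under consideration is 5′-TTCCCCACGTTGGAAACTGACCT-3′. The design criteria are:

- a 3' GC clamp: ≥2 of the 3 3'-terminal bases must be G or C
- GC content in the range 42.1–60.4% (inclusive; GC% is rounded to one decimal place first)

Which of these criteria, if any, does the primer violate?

Base counts: A=5, T=6, G=4, C=8 (length 23).
GC clamp: 3' end CCT has 2 G/C ✓
GC content: GC 12/23 = 52.2% ✓

Meets all criteria.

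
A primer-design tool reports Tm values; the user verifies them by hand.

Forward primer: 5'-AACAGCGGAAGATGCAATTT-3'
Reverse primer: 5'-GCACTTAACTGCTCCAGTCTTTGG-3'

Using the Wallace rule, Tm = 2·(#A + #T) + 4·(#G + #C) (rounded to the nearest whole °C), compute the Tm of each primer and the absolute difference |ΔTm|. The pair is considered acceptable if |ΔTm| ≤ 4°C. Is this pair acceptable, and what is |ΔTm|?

|ΔTm| = 16°C; the pair is not acceptable.

Forward: A=8 T=4 G=5 C=3 → Tm = 2·12 + 4·8 = 56°C.
Reverse: A=4 T=8 G=5 C=7 → Tm = 2·12 + 4·12 = 72°C.
|ΔTm| = |56 − 72| = 16°C, > 4°C.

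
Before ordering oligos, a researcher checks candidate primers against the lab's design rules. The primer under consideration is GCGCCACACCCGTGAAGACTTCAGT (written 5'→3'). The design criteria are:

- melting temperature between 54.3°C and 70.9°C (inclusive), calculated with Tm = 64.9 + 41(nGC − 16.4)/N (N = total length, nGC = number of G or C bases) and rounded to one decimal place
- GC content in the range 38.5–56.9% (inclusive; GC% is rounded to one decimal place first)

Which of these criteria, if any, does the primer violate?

Fails: GC content.

Base counts: A=6, T=4, G=6, C=9 (length 25).
Tm: Tm = 64.9 + 41·(15 − 16.4)/25 = 62.6°C ✓
GC content: GC 15/25 = 60.0%, outside 38.5–56.9% ✗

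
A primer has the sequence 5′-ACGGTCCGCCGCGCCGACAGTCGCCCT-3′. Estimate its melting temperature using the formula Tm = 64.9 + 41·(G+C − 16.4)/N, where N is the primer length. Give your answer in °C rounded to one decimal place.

Base counts: A=3, T=3, G=8, C=13; G+C = 21, N = 27.
Tm = 64.9 + 41·(21 − 16.4)/27 = 64.9 + 188.60/27 = 71.9°C.

71.9°C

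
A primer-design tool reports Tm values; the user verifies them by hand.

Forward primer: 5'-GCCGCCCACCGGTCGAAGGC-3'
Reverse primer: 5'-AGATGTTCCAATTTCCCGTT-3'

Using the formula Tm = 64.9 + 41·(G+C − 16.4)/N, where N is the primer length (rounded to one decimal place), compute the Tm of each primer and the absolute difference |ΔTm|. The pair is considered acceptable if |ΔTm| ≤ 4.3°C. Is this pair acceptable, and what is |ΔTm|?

Forward: G+C = 16, N = 20 → Tm = 64.9 + 41·(16 − 16.4)/20 = 64.1°C.
Reverse: G+C = 8, N = 20 → Tm = 64.9 + 41·(8 − 16.4)/20 = 47.7°C.
|ΔTm| = |64.1 − 47.7| = 16.4°C, > 4.3°C.

|ΔTm| = 16.4°C; the pair is not acceptable.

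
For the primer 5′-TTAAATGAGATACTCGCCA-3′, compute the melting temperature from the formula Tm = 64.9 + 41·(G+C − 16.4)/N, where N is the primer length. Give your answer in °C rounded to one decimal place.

44.6°C

Base counts: A=7, T=5, G=3, C=4; G+C = 7, N = 19.
Tm = 64.9 + 41·(7 − 16.4)/19 = 64.9 + -385.40/19 = 44.6°C.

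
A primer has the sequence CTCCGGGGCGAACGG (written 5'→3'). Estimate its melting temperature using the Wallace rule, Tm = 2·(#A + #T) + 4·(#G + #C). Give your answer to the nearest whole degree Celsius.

Base counts: A=2, T=1, G=7, C=5 (length 15).
Tm = 2·(2+1) + 4·(7+5) = 2·3 + 4·12 = 6 + 48 = 54°C.

54°C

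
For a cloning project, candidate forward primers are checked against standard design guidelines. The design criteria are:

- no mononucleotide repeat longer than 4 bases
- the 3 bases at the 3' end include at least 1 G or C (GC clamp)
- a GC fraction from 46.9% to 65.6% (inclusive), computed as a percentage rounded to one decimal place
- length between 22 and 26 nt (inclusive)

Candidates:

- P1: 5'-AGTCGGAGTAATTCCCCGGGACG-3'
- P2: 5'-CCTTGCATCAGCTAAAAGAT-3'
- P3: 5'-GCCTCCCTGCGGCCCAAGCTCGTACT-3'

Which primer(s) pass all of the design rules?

P1 only.

P1 (23 nt, A=5 T=4 G=8 C=6): longest run = 4 ✓; 3' end ACG has 2 G/C ✓; GC 14/23 = 60.9% ✓; length 23 ✓ — passes.
P2 (20 nt, A=7 T=5 G=3 C=5): longest run = 4 ✓; 3' end GAT has 1 G/C ✓; GC 8/20 = 40.0%, outside 46.9–65.6% ✗; length 20, outside 22–26 ✗ — fails.
P3 (26 nt, A=3 T=5 G=6 C=12): longest run = 3 ✓; 3' end ACT has 1 G/C ✓; GC 18/26 = 69.2%, outside 46.9–65.6% ✗; length 26 ✓ — fails.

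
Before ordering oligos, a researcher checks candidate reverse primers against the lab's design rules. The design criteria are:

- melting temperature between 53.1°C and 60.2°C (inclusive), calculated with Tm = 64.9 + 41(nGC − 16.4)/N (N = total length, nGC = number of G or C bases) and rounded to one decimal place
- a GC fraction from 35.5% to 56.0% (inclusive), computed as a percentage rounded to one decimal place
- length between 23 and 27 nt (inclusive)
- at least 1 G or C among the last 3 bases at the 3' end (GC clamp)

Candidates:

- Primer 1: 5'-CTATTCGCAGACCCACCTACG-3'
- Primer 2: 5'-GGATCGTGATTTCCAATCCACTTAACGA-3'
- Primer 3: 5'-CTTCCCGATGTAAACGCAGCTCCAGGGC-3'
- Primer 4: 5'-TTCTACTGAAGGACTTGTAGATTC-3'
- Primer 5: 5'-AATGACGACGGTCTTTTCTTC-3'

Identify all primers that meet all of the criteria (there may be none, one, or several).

Primer 1 (21 nt, A=5 T=4 G=3 C=9): Tm = 64.9 + 41·(12 − 16.4)/21 = 56.3°C ✓; GC 12/21 = 57.1%, outside 35.5–56.0% ✗; length 21, outside 23–27 ✗; 3' end ACG has 2 G/C ✓ — fails.
Primer 2 (28 nt, A=8 T=8 G=5 C=7): Tm = 64.9 + 41·(12 − 16.4)/28 = 58.5°C ✓; GC 12/28 = 42.9% ✓; length 28, outside 23–27 ✗; 3' end CGA has 2 G/C ✓ — fails.
Primer 3 (28 nt, A=6 T=5 G=7 C=10): Tm = 64.9 + 41·(17 − 16.4)/28 = 65.8°C, outside 53.1–60.2°C ✗; GC 17/28 = 60.7%, outside 35.5–56.0% ✗; length 28, outside 23–27 ✗; 3' end GGC has 3 G/C ✓ — fails.
Primer 4 (24 nt, A=6 T=9 G=5 C=4): Tm = 64.9 + 41·(9 − 16.4)/24 = 52.3°C, outside 53.1–60.2°C ✗; GC 9/24 = 37.5% ✓; length 24 ✓; 3' end TTC has 1 G/C ✓ — fails.
Primer 5 (21 nt, A=4 T=8 G=4 C=5): Tm = 64.9 + 41·(9 − 16.4)/21 = 50.5°C, outside 53.1–60.2°C ✗; GC 9/21 = 42.9% ✓; length 21, outside 23–27 ✗; 3' end TTC has 1 G/C ✓ — fails.

None of the candidates satisfy all criteria.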